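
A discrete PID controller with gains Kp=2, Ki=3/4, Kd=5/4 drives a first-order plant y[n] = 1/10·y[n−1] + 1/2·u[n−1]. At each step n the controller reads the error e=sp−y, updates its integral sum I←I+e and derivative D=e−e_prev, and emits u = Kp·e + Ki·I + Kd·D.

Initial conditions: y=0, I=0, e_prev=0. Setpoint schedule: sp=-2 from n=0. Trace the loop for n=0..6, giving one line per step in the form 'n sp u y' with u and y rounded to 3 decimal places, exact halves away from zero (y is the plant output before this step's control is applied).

(exact arithmetic carried between steps; '≈' marks a value shown rounded to 6 d.p. or computed from one; I and e_prev carry over from the previous line; the table rounds u and y to 3 d.p., halves away from zero)
n=0: y=0, sp=-2, e=sp−y=-2; I=-2, D=e−e_prev=-2; u=2·(-2)+3/4·(-2)+5/4·(-2)=-8; next y=1/10·0+1/2·(-8)=-4
n=1: y=-4, sp=-2, e=sp−y=2; I=0, D=e−e_prev=4; u=2·2+3/4·0+5/4·4=9; next y=1/10·(-4)+1/2·9=4.1
n=2: y=4.1, sp=-2, e=sp−y=-6.1; I=-6.1, D=e−e_prev=-8.1; u=2·(-6.1)+3/4·(-6.1)+5/4·(-8.1)=-26.9; next y=1/10·4.1+1/2·(-26.9)=-13.04
n=3: y=-13.04, sp=-2, e=sp−y=11.04; I=4.94, D=e−e_prev=17.14; u=2·11.04+3/4·4.94+5/4·17.14=47.21; next y=1/10·(-13.04)+1/2·47.21=22.301
n=4: y=22.301, sp=-2, e=sp−y=-24.301; I=-19.361, D=e−e_prev=-35.341; u=2·(-24.301)+3/4·(-19.361)+5/4·(-35.341)=-107.299; next y=1/10·22.301+1/2·(-107.299)=-51.4194
n=5: y=-51.4194, sp=-2, e=sp−y=49.4194; I=30.0584, D=e−e_prev=73.7204; u=2·49.4194+3/4·30.0584+5/4·73.7204=213.5331; next y=1/10·(-51.4194)+1/2·213.5331=101.62461
n=6: y=101.62461, sp=-2, e=sp−y=-103.62461; I=-73.56621, D=e−e_prev=-153.04401; u=2·(-103.62461)+3/4·(-73.56621)+5/4·(-153.04401)=-453.72889; next y=1/10·101.62461+1/2·(-453.72889)=-216.701984

0 -2 -8.000 0.000
1 -2 9.000 -4.000
2 -2 -26.900 4.100
3 -2 47.210 -13.040
4 -2 -107.299 22.301
5 -2 213.533 -51.419
6 -2 -453.729 101.625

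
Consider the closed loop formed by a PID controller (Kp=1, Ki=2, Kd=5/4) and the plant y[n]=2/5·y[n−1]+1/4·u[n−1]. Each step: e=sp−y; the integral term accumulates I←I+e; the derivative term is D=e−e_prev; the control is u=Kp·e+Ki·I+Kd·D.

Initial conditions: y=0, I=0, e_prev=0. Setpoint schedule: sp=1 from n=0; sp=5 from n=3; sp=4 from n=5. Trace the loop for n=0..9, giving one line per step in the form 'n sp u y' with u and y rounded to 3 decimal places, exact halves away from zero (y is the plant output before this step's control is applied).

(exact arithmetic carried between steps; '≈' marks a value shown rounded to 6 d.p. or computed from one; I and e_prev carry over from the previous line; the table rounds u and y to 3 d.p., halves away from zero)
n=0: y=0, sp=1, e=sp−y=1; I=1, D=e−e_prev=1; u=1·1+2·1+5/4·1=4.25; next y=2/5·0+1/4·4.25=1.0625
n=1: y=1.0625, sp=1, e=sp−y=-0.0625; I=0.9375, D=e−e_prev=-1.0625; u=1·(-0.0625)+2·0.9375+5/4·(-1.0625)=0.484375; next y=2/5·1.0625+1/4·0.484375≈0.546094
n=2: y≈0.546094, sp=1, e=sp−y≈0.453906; I≈1.391406, D=e−e_prev≈0.516406; u=1·0.453906+2·1.391406+5/4·0.516406≈3.882227; next y=2/5·0.546094+1/4·3.882227≈1.188994
n=3: y≈1.188994, sp=5, e=sp−y≈3.811006; I≈5.202412, D=e−e_prev≈3.357100; u=1·3.811006+2·5.202412+5/4·3.357100≈18.412205; next y=2/5·1.188994+1/4·18.412205≈5.078649
n=4: y≈5.078649, sp=5, e=sp−y≈-0.078649; I≈5.123763, D=e−e_prev≈-3.889655; u=1·(-0.078649)+2·5.123763+5/4·(-3.889655)≈5.306809; next y=2/5·5.078649+1/4·5.306809≈3.358162
n=5: y≈3.358162, sp=4, e=sp−y≈0.641838; I≈5.765601, D=e−e_prev≈0.720487; u=1·0.641838+2·5.765601+5/4·0.720487≈13.073650; next y=2/5·3.358162+1/4·13.073650≈4.611677
n=6: y≈4.611677, sp=4, e=sp−y≈-0.611677; I≈5.153924, D=e−e_prev≈-1.253515; u=1·(-0.611677)+2·5.153924+5/4·(-1.253515)≈8.129277; next y=2/5·4.611677+1/4·8.129277≈3.876990
n=7: y≈3.876990, sp=4, e=sp−y≈0.123010; I≈5.276934, D=e−e_prev≈0.734687; u=1·0.123010+2·5.276934+5/4·0.734687≈11.595237; next y=2/5·3.876990+1/4·11.595237≈4.449605
n=8: y≈4.449605, sp=4, e=sp−y≈-0.449605; I≈4.827329, D=e−e_prev≈-0.572615; u=1·(-0.449605)+2·4.827329+5/4·(-0.572615)≈8.489284; next y=2/5·4.449605+1/4·8.489284≈3.902163
n=9: y≈3.902163, sp=4, e=sp−y≈0.097837; I≈4.925166, D=e−e_prev≈0.547442; u=1·0.097837+2·4.925166+5/4·0.547442≈10.632471; next y=2/5·3.902163+1/4·10.632471≈4.218983

0 1 4.250 0.000
1 1 0.484 1.063
2 1 3.882 0.546
3 5 18.412 1.189
4 5 5.307 5.079
5 4 13.074 3.358
6 4 8.129 4.612
7 4 11.595 3.877
8 4 8.489 4.450
9 4 10.632 3.902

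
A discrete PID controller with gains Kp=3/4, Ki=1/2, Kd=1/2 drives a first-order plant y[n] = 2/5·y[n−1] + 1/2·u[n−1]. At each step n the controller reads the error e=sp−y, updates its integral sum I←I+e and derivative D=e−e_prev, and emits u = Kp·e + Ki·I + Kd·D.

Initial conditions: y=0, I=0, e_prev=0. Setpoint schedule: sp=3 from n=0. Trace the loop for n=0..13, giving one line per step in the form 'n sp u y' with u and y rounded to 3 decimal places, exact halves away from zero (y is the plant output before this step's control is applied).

0 3 5.250 0.000
1 3 0.656 2.625
2 3 4.338 1.378
3 3 2.177 2.720
4 3 3.939 2.177
5 3 2.918 2.840
6 3 3.759 2.595
7 3 3.274 2.917
8 3 3.675 2.804
9 3 3.445 2.959
10 3 3.636 2.906
11 3 3.526 2.980
12 3 3.617 2.955
13 3 3.565 2.991

(exact arithmetic carried between steps; '≈' marks a value shown rounded to 6 d.p. or computed from one; I and e_prev carry over from the previous line; the table rounds u and y to 3 d.p., halves away from zero)
n=0: y=0, sp=3, e=sp−y=3; I=3, D=e−e_prev=3; u=3/4·3+1/2·3+1/2·3=5.25; next y=2/5·0+1/2·5.25=2.625
n=1: y=2.625, sp=3, e=sp−y=0.375; I=3.375, D=e−e_prev=-2.625; u=3/4·0.375+1/2·3.375+1/2·(-2.625)=0.65625; next y=2/5·2.625+1/2·0.65625=1.378125
n=2: y=1.378125, sp=3, e=sp−y=1.621875; I=4.996875, D=e−e_prev=1.246875; u=3/4·1.621875+1/2·4.996875+1/2·1.246875≈4.338281; next y=2/5·1.378125+1/2·4.338281≈2.720391
n=3: y≈2.720391, sp=3, e=sp−y≈0.279609; I≈5.276484, D=e−e_prev≈-1.342266; u=3/4·0.279609+1/2·5.276484+1/2·(-1.342266)≈2.176816; next y=2/5·2.720391+1/2·2.176816≈2.176564
n=4: y≈2.176564, sp=3, e=sp−y≈0.823436; I≈6.099920, D=e−e_prev≈0.543826; u=3/4·0.823436+1/2·6.099920+1/2·0.543826≈3.939450; next y=2/5·2.176564+1/2·3.939450≈2.840351
n=5: y≈2.840351, sp=3, e=sp−y≈0.159649; I≈6.259569, D=e−e_prev≈-0.663786; u=3/4·0.159649+1/2·6.259569+1/2·(-0.663786)≈2.917629; next y=2/5·2.840351+1/2·2.917629≈2.594955
n=6: y≈2.594955, sp=3, e=sp−y≈0.405045; I≈6.664615, D=e−e_prev≈0.245396; u=3/4·0.405045+1/2·6.664615+1/2·0.245396≈3.758790; next y=2/5·2.594955+1/2·3.758790≈2.917377
n=7: y≈2.917377, sp=3, e=sp−y≈0.082623; I≈6.747238, D=e−e_prev≈-0.322422; u=3/4·0.082623+1/2·6.747238+1/2·(-0.322422)≈3.274376; next y=2/5·2.917377+1/2·3.274376≈2.804138
n=8: y≈2.804138, sp=3, e=sp−y≈0.195862; I≈6.943100, D=e−e_prev≈0.113238; u=3/4·0.195862+1/2·6.943100+1/2·0.113238≈3.675065; next y=2/5·2.804138+1/2·3.675065≈2.959188
n=9: y≈2.959188, sp=3, e=sp−y≈0.040812; I≈6.983912, D=e−e_prev≈-0.155049; u=3/4·0.040812+1/2·6.983912+1/2·(-0.155049)≈3.445040; next y=2/5·2.959188+1/2·3.445040≈2.906195
n=10: y≈2.906195, sp=3, e=sp−y≈0.093805; I≈7.077717, D=e−e_prev≈0.052993; u=3/4·0.093805+1/2·7.077717+1/2·0.052993≈3.635708; next y=2/5·2.906195+1/2·3.635708≈2.980332
n=11: y≈2.980332, sp=3, e=sp−y≈0.019668; I≈7.097384, D=e−e_prev≈-0.074137; u=3/4·0.019668+1/2·7.097384+1/2·(-0.074137)≈3.526375; next y=2/5·2.980332+1/2·3.526375≈2.955320
n=12: y≈2.955320, sp=3, e=sp−y≈0.044680; I≈7.142064, D=e−e_prev≈0.025012; u=3/4·0.044680+1/2·7.142064+1/2·0.025012≈3.617048; next y=2/5·2.955320+1/2·3.617048≈2.990652
n=13: y≈2.990652, sp=3, e=sp−y≈0.009348; I≈7.151412, D=e−e_prev≈-0.035332; u=3/4·0.009348+1/2·7.151412+1/2·(-0.035332)≈3.565051; next y=2/5·2.990652+1/2·3.565051≈2.978786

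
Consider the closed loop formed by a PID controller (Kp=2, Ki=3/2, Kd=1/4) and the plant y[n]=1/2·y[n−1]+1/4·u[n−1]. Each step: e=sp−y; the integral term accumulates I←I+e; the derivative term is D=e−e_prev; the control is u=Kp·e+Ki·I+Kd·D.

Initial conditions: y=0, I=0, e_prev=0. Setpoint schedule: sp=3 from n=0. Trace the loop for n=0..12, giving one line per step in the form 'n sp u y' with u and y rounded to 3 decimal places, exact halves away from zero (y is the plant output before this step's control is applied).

0 3 11.250 0.000
1 3 4.453 2.813
2 3 6.536 2.520
3 3 5.780 2.894
4 3 6.040 2.892
5 3 5.962 2.956
6 3 5.997 2.968
7 3 5.991 2.983
8 3 5.997 2.989
9 3 5.997 2.994
10 3 5.999 2.996
11 3 5.999 2.998
12 3 6.000 2.999

(exact arithmetic carried between steps; '≈' marks a value shown rounded to 6 d.p. or computed from one; I and e_prev carry over from the previous line; the table rounds u and y to 3 d.p., halves away from zero)
n=0: y=0, sp=3, e=sp−y=3; I=3, D=e−e_prev=3; u=2·3+3/2·3+1/4·3=11.25; next y=1/2·0+1/4·11.25=2.8125
n=1: y=2.8125, sp=3, e=sp−y=0.1875; I=3.1875, D=e−e_prev=-2.8125; u=2·0.1875+3/2·3.1875+1/4·(-2.8125)=4.453125; next y=1/2·2.8125+1/4·4.453125≈2.519531
n=2: y≈2.519531, sp=3, e=sp−y≈0.480469; I≈3.667969, D=e−e_prev≈0.292969; u=2·0.480469+3/2·3.667969+1/4·0.292969≈6.536133; next y=1/2·2.519531+1/4·6.536133≈2.893799
n=3: y≈2.893799, sp=3, e=sp−y≈0.106201; I≈3.774170, D=e−e_prev≈-0.374268; u=2·0.106201+3/2·3.774170+1/4·(-0.374268)≈5.780090; next y=1/2·2.893799+1/4·5.780090≈2.891922
n=4: y≈2.891922, sp=3, e=sp−y≈0.108078; I≈3.882248, D=e−e_prev≈0.001877; u=2·0.108078+3/2·3.882248+1/4·0.001877≈6.039997; next y=1/2·2.891922+1/4·6.039997≈2.955960
n=5: y≈2.955960, sp=3, e=sp−y≈0.044040; I≈3.926288, D=e−e_prev≈-0.064038; u=2·0.044040+3/2·3.926288+1/4·(-0.064038)≈5.961501; next y=1/2·2.955960+1/4·5.961501≈2.968355
n=6: y≈2.968355, sp=3, e=sp−y≈0.031645; I≈3.957932, D=e−e_prev≈-0.012395; u=2·0.031645+3/2·3.957932+1/4·(-0.012395)≈5.997089; next y=1/2·2.968355+1/4·5.997089≈2.983450
n=7: y≈2.983450, sp=3, e=sp−y≈0.016550; I≈3.974482, D=e−e_prev≈-0.015094; u=2·0.016550+3/2·3.974482+1/4·(-0.015094)≈5.991050; next y=1/2·2.983450+1/4·5.991050≈2.989487
n=8: y≈2.989487, sp=3, e=sp−y≈0.010513; I≈3.984995, D=e−e_prev≈-0.006038; u=2·0.010513+3/2·3.984995+1/4·(-0.006038)≈5.997008; next y=1/2·2.989487+1/4·5.997008≈2.993996
n=9: y≈2.993996, sp=3, e=sp−y≈0.006004; I≈3.990999, D=e−e_prev≈-0.004508; u=2·0.006004+3/2·3.990999+1/4·(-0.004508)≈5.997380; next y=1/2·2.993996+1/4·5.997380≈2.996343
n=10: y≈2.996343, sp=3, e=sp−y≈0.003657; I≈3.994656, D=e−e_prev≈-0.002347; u=2·0.003657+3/2·3.994656+1/4·(-0.002347)≈5.998712; next y=1/2·2.996343+1/4·5.998712≈2.997849
n=11: y≈2.997849, sp=3, e=sp−y≈0.002151; I≈3.996807, D=e−e_prev≈-0.001506; u=2·0.002151+3/2·3.996807+1/4·(-0.001506)≈5.999135; next y=1/2·2.997849+1/4·5.999135≈2.998708
n=12: y≈2.998708, sp=3, e=sp−y≈0.001292; I≈3.998098, D=e−e_prev≈-0.000859; u=2·0.001292+3/2·3.998098+1/4·(-0.000859)≈5.999516; next y=1/2·2.998708+1/4·5.999516≈2.999233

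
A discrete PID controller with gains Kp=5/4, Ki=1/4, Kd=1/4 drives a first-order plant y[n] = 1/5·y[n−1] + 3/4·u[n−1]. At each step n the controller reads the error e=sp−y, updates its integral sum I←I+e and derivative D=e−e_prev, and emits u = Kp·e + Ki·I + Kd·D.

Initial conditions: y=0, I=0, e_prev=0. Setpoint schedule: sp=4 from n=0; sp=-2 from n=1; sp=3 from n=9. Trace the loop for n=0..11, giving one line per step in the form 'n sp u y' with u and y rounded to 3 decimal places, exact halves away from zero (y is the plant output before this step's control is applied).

(exact arithmetic carried between steps; '≈' marks a value shown rounded to 6 d.p. or computed from one; I and e_prev carry over from the previous line; the table rounds u and y to 3 d.p., halves away from zero)
n=0: y=0, sp=4, e=sp−y=4; I=4, D=e−e_prev=4; u=5/4·4+1/4·4+1/4·4=7; next y=1/5·0+3/4·7=5.25
n=1: y=5.25, sp=-2, e=sp−y=-7.25; I=-3.25, D=e−e_prev=-11.25; u=5/4·(-7.25)+1/4·(-3.25)+1/4·(-11.25)=-12.6875; next y=1/5·5.25+3/4·(-12.6875)=-8.465625
n=2: y=-8.465625, sp=-2, e=sp−y=6.465625; I=3.215625, D=e−e_prev=13.715625; u=5/4·6.465625+1/4·3.215625+1/4·13.715625≈12.314844; next y=1/5·(-8.465625)+3/4·12.314844≈7.543008
n=3: y≈7.543008, sp=-2, e=sp−y≈-9.543008; I≈-6.327383, D=e−e_prev≈-16.008633; u=5/4·(-9.543008)+1/4·(-6.327383)+1/4·(-16.008633)≈-17.512764; next y=1/5·7.543008+3/4·(-17.512764)≈-11.625971
n=4: y≈-11.625971, sp=-2, e=sp−y≈9.625971; I≈3.298588, D=e−e_prev≈19.168979; u=5/4·9.625971+1/4·3.298588+1/4·19.168979≈17.649356; next y=1/5·(-11.625971)+3/4·17.649356≈10.911823
n=5: y≈10.911823, sp=-2, e=sp−y≈-12.911823; I≈-9.613234, D=e−e_prev≈-22.537794; u=5/4·(-12.911823)+1/4·(-9.613234)+1/4·(-22.537794)≈-24.177535; next y=1/5·10.911823+3/4·(-24.177535)≈-15.950787
n=6: y≈-15.950787, sp=-2, e=sp−y≈13.950787; I≈4.337553, D=e−e_prev≈26.862610; u=5/4·13.950787+1/4·4.337553+1/4·26.862610≈25.238524; next y=1/5·(-15.950787)+3/4·25.238524≈15.738736
n=7: y≈15.738736, sp=-2, e=sp−y≈-17.738736; I≈-13.401183, D=e−e_prev≈-31.689523; u=5/4·(-17.738736)+1/4·(-13.401183)+1/4·(-31.689523)≈-33.446096; next y=1/5·15.738736+3/4·(-33.446096)≈-21.936825
n=8: y≈-21.936825, sp=-2, e=sp−y≈19.936825; I≈6.535642, D=e−e_prev≈37.675561; u=5/4·19.936825+1/4·6.535642+1/4·37.675561≈35.973832; next y=1/5·(-21.936825)+3/4·35.973832≈22.593009
n=9: y≈22.593009, sp=3, e=sp−y≈-19.593009; I≈-13.057367, D=e−e_prev≈-39.529834; u=5/4·(-19.593009)+1/4·(-13.057367)+1/4·(-39.529834)≈-37.638061; next y=1/5·22.593009+3/4·(-37.638061)≈-23.709944
n=10: y≈-23.709944, sp=3, e=sp−y≈26.709944; I≈13.652577, D=e−e_prev≈46.302953; u=5/4·26.709944+1/4·13.652577+1/4·46.302953≈48.376313; next y=1/5·(-23.709944)+3/4·48.376313≈31.540246
n=11: y≈31.540246, sp=3, e=sp−y≈-28.540246; I≈-14.887669, D=e−e_prev≈-55.250190; u=5/4·(-28.540246)+1/4·(-14.887669)+1/4·(-55.250190)≈-53.209772; next y=1/5·31.540246+3/4·(-53.209772)≈-33.599280

0 4 7.000 0.000
1 -2 -12.688 5.250
2 -2 12.315 -8.466
3 -2 -17.513 7.543
4 -2 17.649 -11.626
5 -2 -24.178 10.912
6 -2 25.239 -15.951
7 -2 -33.446 15.739
8 -2 35.974 -21.937
9 3 -37.638 22.593
10 3 48.376 -23.710
11 3 -53.210 31.540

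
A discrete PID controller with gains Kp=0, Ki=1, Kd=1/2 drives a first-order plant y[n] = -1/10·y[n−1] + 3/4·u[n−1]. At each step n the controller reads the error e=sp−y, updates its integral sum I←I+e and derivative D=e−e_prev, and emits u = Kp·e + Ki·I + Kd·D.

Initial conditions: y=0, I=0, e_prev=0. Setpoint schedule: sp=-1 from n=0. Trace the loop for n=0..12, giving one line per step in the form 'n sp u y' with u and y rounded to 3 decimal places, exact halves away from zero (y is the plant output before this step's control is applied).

0 -1 -1.500 0.000
1 -1 -0.313 -1.125
2 -1 -2.255 -0.122
3 -1 -0.296 -1.679
4 -1 -2.833 -0.054
5 -1 0.131 -2.119
6 -1 -3.426 0.310
7 -1 0.845 -2.601
8 -1 -4.252 0.894
9 -1 1.860 -3.278
10 -1 -5.449 1.723
11 -1 3.301 -4.259
12 -1 -7.172 2.902

(exact arithmetic carried between steps; '≈' marks a value shown rounded to 6 d.p. or computed from one; I and e_prev carry over from the previous line; the table rounds u and y to 3 d.p., halves away from zero)
n=0: y=0, sp=-1, e=sp−y=-1; I=-1, D=e−e_prev=-1; u=0·(-1)+1·(-1)+1/2·(-1)=-1.5; next y=-1/10·0+3/4·(-1.5)=-1.125
n=1: y=-1.125, sp=-1, e=sp−y=0.125; I=-0.875, D=e−e_prev=1.125; u=0·0.125+1·(-0.875)+1/2·1.125=-0.3125; next y=-1/10·(-1.125)+3/4·(-0.3125)=-0.121875
n=2: y=-0.121875, sp=-1, e=sp−y=-0.878125; I=-1.753125, D=e−e_prev=-1.003125; u=0·(-0.878125)+1·(-1.753125)+1/2·(-1.003125)≈-2.254688; next y=-1/10·(-0.121875)+3/4·(-2.254688)≈-1.678828
n=3: y≈-1.678828, sp=-1, e=sp−y≈0.678828; I≈-1.074297, D=e−e_prev≈1.556953; u=0·0.678828+1·(-1.074297)+1/2·1.556953≈-0.295820; next y=-1/10·(-1.678828)+3/4·(-0.295820)≈-0.053982
n=4: y≈-0.053982, sp=-1, e=sp−y≈-0.946018; I≈-2.020314, D=e−e_prev≈-1.624846; u=0·(-0.946018)+1·(-2.020314)+1/2·(-1.624846)≈-2.832737; next y=-1/10·(-0.053982)+3/4·(-2.832737)≈-2.119155
n=5: y≈-2.119155, sp=-1, e=sp−y≈1.119155; I≈-0.901160, D=e−e_prev≈2.065172; u=0·1.119155+1·(-0.901160)+1/2·2.065172≈0.131426; next y=-1/10·(-2.119155)+3/4·0.131426≈0.310485
n=6: y≈0.310485, sp=-1, e=sp−y≈-1.310485; I≈-2.211645, D=e−e_prev≈-2.429640; u=0·(-1.310485)+1·(-2.211645)+1/2·(-2.429640)≈-3.426465; next y=-1/10·0.310485+3/4·(-3.426465)≈-2.600897
n=7: y≈-2.600897, sp=-1, e=sp−y≈1.600897; I≈-0.610748, D=e−e_prev≈2.911383; u=0·1.600897+1·(-0.610748)+1/2·2.911383≈0.844944; next y=-1/10·(-2.600897)+3/4·0.844944≈0.893797
n=8: y≈0.893797, sp=-1, e=sp−y≈-1.893797; I≈-2.504545, D=e−e_prev≈-3.494695; u=0·(-1.893797)+1·(-2.504545)+1/2·(-3.494695)≈-4.251893; next y=-1/10·0.893797+3/4·(-4.251893)≈-3.278299
n=9: y≈-3.278299, sp=-1, e=sp−y≈2.278299; I≈-0.226246, D=e−e_prev≈4.172097; u=0·2.278299+1·(-0.226246)+1/2·4.172097≈1.859802; next y=-1/10·(-3.278299)+3/4·1.859802≈1.722682
n=10: y≈1.722682, sp=-1, e=sp−y≈-2.722682; I≈-2.948928, D=e−e_prev≈-5.000981; u=0·(-2.722682)+1·(-2.948928)+1/2·(-5.000981)≈-5.449418; next y=-1/10·1.722682+3/4·(-5.449418)≈-4.259332
n=11: y≈-4.259332, sp=-1, e=sp−y≈3.259332; I≈0.310404, D=e−e_prev≈5.982013; u=0·3.259332+1·0.310404+1/2·5.982013≈3.301411; next y=-1/10·(-4.259332)+3/4·3.301411≈2.901991
n=12: y≈2.901991, sp=-1, e=sp−y≈-3.901991; I≈-3.591587, D=e−e_prev≈-7.161323; u=0·(-3.901991)+1·(-3.591587)+1/2·(-7.161323)≈-7.172249; next y=-1/10·2.901991+3/4·(-7.172249)≈-5.669386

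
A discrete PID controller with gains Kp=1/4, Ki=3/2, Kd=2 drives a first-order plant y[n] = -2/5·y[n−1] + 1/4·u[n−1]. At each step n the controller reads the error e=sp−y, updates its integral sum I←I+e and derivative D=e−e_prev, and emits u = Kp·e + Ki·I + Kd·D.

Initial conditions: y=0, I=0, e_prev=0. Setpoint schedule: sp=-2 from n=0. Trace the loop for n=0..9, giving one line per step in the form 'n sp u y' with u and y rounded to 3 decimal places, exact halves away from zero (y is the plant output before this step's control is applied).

(exact arithmetic carried between steps; '≈' marks a value shown rounded to 6 d.p. or computed from one; I and e_prev carry over from the previous line; the table rounds u and y to 3 d.p., halves away from zero)
n=0: y=0, sp=-2, e=sp−y=-2; I=-2, D=e−e_prev=-2; u=1/4·(-2)+3/2·(-2)+2·(-2)=-7.5; next y=-2/5·0+1/4·(-7.5)=-1.875
n=1: y=-1.875, sp=-2, e=sp−y=-0.125; I=-2.125, D=e−e_prev=1.875; u=1/4·(-0.125)+3/2·(-2.125)+2·1.875=0.53125; next y=-2/5·(-1.875)+1/4·0.53125≈0.882813
n=2: y≈0.882813, sp=-2, e=sp−y≈-2.882813; I≈-5.007813, D=e−e_prev≈-2.757813; u=1/4·(-2.882813)+3/2·(-5.007813)+2·(-2.757813)≈-13.748047; next y=-2/5·0.882813+1/4·(-13.748047)≈-3.790137
n=3: y≈-3.790137, sp=-2, e=sp−y≈1.790137; I≈-3.217676, D=e−e_prev≈4.672949; u=1/4·1.790137+3/2·(-3.217676)+2·4.672949≈4.966919; next y=-2/5·(-3.790137)+1/4·4.966919≈2.757784
n=4: y≈2.757784, sp=-2, e=sp−y≈-4.757784; I≈-7.975460, D=e−e_prev≈-6.547921; u=1/4·(-4.757784)+3/2·(-7.975460)+2·(-6.547921)≈-26.248479; next y=-2/5·2.757784+1/4·(-26.248479)≈-7.665233
n=5: y≈-7.665233, sp=-2, e=sp−y≈5.665233; I≈-2.310227, D=e−e_prev≈10.423018; u=1/4·5.665233+3/2·(-2.310227)+2·10.423018≈18.797004; next y=-2/5·(-7.665233)+1/4·18.797004≈7.765344
n=6: y≈7.765344, sp=-2, e=sp−y≈-9.765344; I≈-12.075571, D=e−e_prev≈-15.430578; u=1/4·(-9.765344)+3/2·(-12.075571)+2·(-15.430578)≈-51.415848; next y=-2/5·7.765344+1/4·(-51.415848)≈-15.960100
n=7: y≈-15.960100, sp=-2, e=sp−y≈13.960100; I≈1.884529, D=e−e_prev≈23.725444; u=1/4·13.960100+3/2·1.884529+2·23.725444≈53.767706; next y=-2/5·(-15.960100)+1/4·53.767706≈19.825967
n=8: y≈19.825967, sp=-2, e=sp−y≈-21.825967; I≈-19.941438, D=e−e_prev≈-35.786066; u=1/4·(-21.825967)+3/2·(-19.941438)+2·(-35.786066)≈-106.940781; next y=-2/5·19.825967+1/4·(-106.940781)≈-34.665582
n=9: y≈-34.665582, sp=-2, e=sp−y≈32.665582; I≈12.724144, D=e−e_prev≈54.491548; u=1/4·32.665582+3/2·12.724144+2·54.491548≈136.235709; next y=-2/5·(-34.665582)+1/4·136.235709≈47.925160

0 -2 -7.500 0.000
1 -2 0.531 -1.875
2 -2 -13.748 0.883
3 -2 4.967 -3.790
4 -2 -26.248 2.758
5 -2 18.797 -7.665
6 -2 -51.416 7.765
7 -2 53.768 -15.960
8 -2 -106.941 19.826
9 -2 136.236 -34.666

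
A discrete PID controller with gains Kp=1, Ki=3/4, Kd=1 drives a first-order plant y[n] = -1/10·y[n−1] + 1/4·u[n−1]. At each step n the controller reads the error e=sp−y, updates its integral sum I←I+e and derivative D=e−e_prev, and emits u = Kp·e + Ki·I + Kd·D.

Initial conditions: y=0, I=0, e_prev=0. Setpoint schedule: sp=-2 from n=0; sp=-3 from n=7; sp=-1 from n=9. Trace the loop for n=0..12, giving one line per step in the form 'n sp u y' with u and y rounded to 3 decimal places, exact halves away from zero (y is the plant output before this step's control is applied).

(exact arithmetic carried between steps; '≈' marks a value shown rounded to 6 d.p. or computed from one; I and e_prev carry over from the previous line; the table rounds u and y to 3 d.p., halves away from zero)
n=0: y=0, sp=-2, e=sp−y=-2; I=-2, D=e−e_prev=-2; u=1·(-2)+3/4·(-2)+1·(-2)=-5.5; next y=-1/10·0+1/4·(-5.5)=-1.375
n=1: y=-1.375, sp=-2, e=sp−y=-0.625; I=-2.625, D=e−e_prev=1.375; u=1·(-0.625)+3/4·(-2.625)+1·1.375=-1.21875; next y=-1/10·(-1.375)+1/4·(-1.21875)≈-0.167188
n=2: y≈-0.167188, sp=-2, e=sp−y≈-1.832813; I≈-4.457813, D=e−e_prev≈-1.207813; u=1·(-1.832813)+3/4·(-4.457813)+1·(-1.207813)≈-6.383984; next y=-1/10·(-0.167188)+1/4·(-6.383984)≈-1.579277
n=3: y≈-1.579277, sp=-2, e=sp−y≈-0.420723; I≈-4.878535, D=e−e_prev≈1.412090; u=1·(-0.420723)+3/4·(-4.878535)+1·1.412090≈-2.667534; next y=-1/10·(-1.579277)+1/4·(-2.667534)≈-0.508956
n=4: y≈-0.508956, sp=-2, e=sp−y≈-1.491044; I≈-6.369579, D=e−e_prev≈-1.070322; u=1·(-1.491044)+3/4·(-6.369579)+1·(-1.070322)≈-7.338550; next y=-1/10·(-0.508956)+1/4·(-7.338550)≈-1.783742
n=5: y≈-1.783742, sp=-2, e=sp−y≈-0.216258; I≈-6.585837, D=e−e_prev≈1.274786; u=1·(-0.216258)+3/4·(-6.585837)+1·1.274786≈-3.880850; next y=-1/10·(-1.783742)+1/4·(-3.880850)≈-0.791838
n=6: y≈-0.791838, sp=-2, e=sp−y≈-1.208162; I≈-7.793999, D=e−e_prev≈-0.991904; u=1·(-1.208162)+3/4·(-7.793999)+1·(-0.991904)≈-8.045565; next y=-1/10·(-0.791838)+1/4·(-8.045565)≈-1.932207
n=7: y≈-1.932207, sp=-3, e=sp−y≈-1.067793; I≈-8.861792, D=e−e_prev≈0.140369; u=1·(-1.067793)+3/4·(-8.861792)+1·0.140369≈-7.573767; next y=-1/10·(-1.932207)+1/4·(-7.573767)≈-1.700221
n=8: y≈-1.700221, sp=-3, e=sp−y≈-1.299779; I≈-10.161571, D=e−e_prev≈-0.231986; u=1·(-1.299779)+3/4·(-10.161571)+1·(-0.231986)≈-9.152943; next y=-1/10·(-1.700221)+1/4·(-9.152943)≈-2.118214
n=9: y≈-2.118214, sp=-1, e=sp−y≈1.118214; I≈-9.043357, D=e−e_prev≈2.417993; u=1·1.118214+3/4·(-9.043357)+1·2.417993≈-3.246311; next y=-1/10·(-2.118214)+1/4·(-3.246311)≈-0.599757
n=10: y≈-0.599757, sp=-1, e=sp−y≈-0.400243; I≈-9.443600, D=e−e_prev≈-1.518457; u=1·(-0.400243)+3/4·(-9.443600)+1·(-1.518457)≈-9.001401; next y=-1/10·(-0.599757)+1/4·(-9.001401)≈-2.190375
n=11: y≈-2.190375, sp=-1, e=sp−y≈1.190375; I≈-8.253226, D=e−e_prev≈1.590618; u=1·1.190375+3/4·(-8.253226)+1·1.590618≈-3.408927; next y=-1/10·(-2.190375)+1/4·(-3.408927)≈-0.633194
n=12: y≈-0.633194, sp=-1, e=sp−y≈-0.366806; I≈-8.620032, D=e−e_prev≈-1.557180; u=1·(-0.366806)+3/4·(-8.620032)+1·(-1.557180)≈-8.389010; next y=-1/10·(-0.633194)+1/4·(-8.389010)≈-2.033933

0 -2 -5.500 0.000
1 -2 -1.219 -1.375
2 -2 -6.384 -0.167
3 -2 -2.668 -1.579
4 -2 -7.339 -0.509
5 -2 -3.881 -1.784
6 -2 -8.046 -0.792
7 -3 -7.574 -1.932
8 -3 -9.153 -1.700
9 -1 -3.246 -2.118
10 -1 -9.001 -0.600
11 -1 -3.409 -2.190
12 -1 -8.389 -0.633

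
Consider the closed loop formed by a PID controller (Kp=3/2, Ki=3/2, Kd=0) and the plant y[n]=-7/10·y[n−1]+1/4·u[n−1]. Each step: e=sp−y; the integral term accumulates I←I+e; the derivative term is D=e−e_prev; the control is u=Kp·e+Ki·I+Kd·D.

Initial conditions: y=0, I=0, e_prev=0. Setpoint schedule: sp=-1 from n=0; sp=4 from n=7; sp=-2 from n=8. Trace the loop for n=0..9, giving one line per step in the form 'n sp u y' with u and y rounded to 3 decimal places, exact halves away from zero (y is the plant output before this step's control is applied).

0 -1 -3.000 0.000
1 -1 -2.250 -0.750
2 -1 -4.763 -0.038
3 -1 -2.826 -1.164
4 -1 -6.398 0.109
5 -1 -2.708 -1.676
6 -1 -8.209 0.496
7 4 13.233 -2.399
8 -2 -17.330 4.988
9 -2 10.623 -7.824

(exact arithmetic carried between steps; '≈' marks a value shown rounded to 6 d.p. or computed from one; I and e_prev carry over from the previous line; the table rounds u and y to 3 d.p., halves away from zero)
n=0: y=0, sp=-1, e=sp−y=-1; I=-1, D=e−e_prev=-1; u=3/2·(-1)+3/2·(-1)+0·(-1)=-3; next y=-7/10·0+1/4·(-3)=-0.75
n=1: y=-0.75, sp=-1, e=sp−y=-0.25; I=-1.25, D=e−e_prev=0.75; u=3/2·(-0.25)+3/2·(-1.25)+0·0.75=-2.25; next y=-7/10·(-0.75)+1/4·(-2.25)=-0.0375
n=2: y=-0.0375, sp=-1, e=sp−y=-0.9625; I=-2.2125, D=e−e_prev=-0.7125; u=3/2·(-0.9625)+3/2·(-2.2125)+0·(-0.7125)=-4.7625; next y=-7/10·(-0.0375)+1/4·(-4.7625)=-1.164375
n=3: y=-1.164375, sp=-1, e=sp−y=0.164375; I=-2.048125, D=e−e_prev=1.126875; u=3/2·0.164375+3/2·(-2.048125)+0·1.126875=-2.825625; next y=-7/10·(-1.164375)+1/4·(-2.825625)≈0.108656
n=4: y≈0.108656, sp=-1, e=sp−y≈-1.108656; I≈-3.156781, D=e−e_prev≈-1.273031; u=3/2·(-1.108656)+3/2·(-3.156781)+0·(-1.273031)≈-6.398156; next y=-7/10·0.108656+1/4·(-6.398156)≈-1.675598
n=5: y≈-1.675598, sp=-1, e=sp−y≈0.675598; I≈-2.481183, D=e−e_prev≈1.784255; u=3/2·0.675598+3/2·(-2.481183)+0·1.784255≈-2.708377; next y=-7/10·(-1.675598)+1/4·(-2.708377)≈0.495825
n=6: y≈0.495825, sp=-1, e=sp−y≈-1.495825; I≈-3.977008, D=e−e_prev≈-2.171423; u=3/2·(-1.495825)+3/2·(-3.977008)+0·(-2.171423)≈-8.209249; next y=-7/10·0.495825+1/4·(-8.209249)≈-2.399389
n=7: y≈-2.399389, sp=4, e=sp−y≈6.399389; I≈2.422382, D=e−e_prev≈7.895214; u=3/2·6.399389+3/2·2.422382+0·7.895214≈13.232657; next y=-7/10·(-2.399389)+1/4·13.232657≈4.987737
n=8: y≈4.987737, sp=-2, e=sp−y≈-6.987737; I≈-4.565355, D=e−e_prev≈-13.387126; u=3/2·(-6.987737)+3/2·(-4.565355)+0·(-13.387126)≈-17.329638; next y=-7/10·4.987737+1/4·(-17.329638)≈-7.823825
n=9: y≈-7.823825, sp=-2, e=sp−y≈5.823825; I≈1.258470, D=e−e_prev≈12.811562; u=3/2·5.823825+3/2·1.258470+0·12.811562≈10.623443; next y=-7/10·(-7.823825)+1/4·10.623443≈8.132539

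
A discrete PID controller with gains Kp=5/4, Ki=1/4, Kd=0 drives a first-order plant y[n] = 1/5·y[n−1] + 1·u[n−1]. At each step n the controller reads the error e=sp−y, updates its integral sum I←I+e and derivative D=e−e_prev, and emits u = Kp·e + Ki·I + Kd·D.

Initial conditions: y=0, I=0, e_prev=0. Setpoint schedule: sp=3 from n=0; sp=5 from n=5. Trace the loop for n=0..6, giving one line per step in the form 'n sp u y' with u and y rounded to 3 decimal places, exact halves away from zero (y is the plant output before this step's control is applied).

0 3 4.500 0.000
1 3 -1.500 4.500
2 3 5.775 -0.600
3 3 -2.708 5.655
4 3 7.476 -1.577
5 5 -1.486 7.161
6 5 8.796 -0.054

(exact arithmetic carried between steps; '≈' marks a value shown rounded to 6 d.p. or computed from one; I and e_prev carry over from the previous line; the table rounds u and y to 3 d.p., halves away from zero)
n=0: y=0, sp=3, e=sp−y=3; I=3, D=e−e_prev=3; u=5/4·3+1/4·3+0·3=4.5; next y=1/5·0+1·4.5=4.5
n=1: y=4.5, sp=3, e=sp−y=-1.5; I=1.5, D=e−e_prev=-4.5; u=5/4·(-1.5)+1/4·1.5+0·(-4.5)=-1.5; next y=1/5·4.5+1·(-1.5)=-0.6
n=2: y=-0.6, sp=3, e=sp−y=3.6; I=5.1, D=e−e_prev=5.1; u=5/4·3.6+1/4·5.1+0·5.1=5.775; next y=1/5·(-0.6)+1·5.775=5.655
n=3: y=5.655, sp=3, e=sp−y=-2.655; I=2.445, D=e−e_prev=-6.255; u=5/4·(-2.655)+1/4·2.445+0·(-6.255)=-2.7075; next y=1/5·5.655+1·(-2.7075)=-1.5765
n=4: y=-1.5765, sp=3, e=sp−y=4.5765; I=7.0215, D=e−e_prev=7.2315; u=5/4·4.5765+1/4·7.0215+0·7.2315=7.476; next y=1/5·(-1.5765)+1·7.476=7.1607
n=5: y=7.1607, sp=5, e=sp−y=-2.1607; I=4.8608, D=e−e_prev=-6.7372; u=5/4·(-2.1607)+1/4·4.8608+0·(-6.7372)=-1.485675; next y=1/5·7.1607+1·(-1.485675)=-0.053535
n=6: y=-0.053535, sp=5, e=sp−y=5.053535; I=9.914335, D=e−e_prev=7.214235; u=5/4·5.053535+1/4·9.914335+0·7.214235≈8.795503; next y=1/5·(-0.053535)+1·8.795503≈8.784796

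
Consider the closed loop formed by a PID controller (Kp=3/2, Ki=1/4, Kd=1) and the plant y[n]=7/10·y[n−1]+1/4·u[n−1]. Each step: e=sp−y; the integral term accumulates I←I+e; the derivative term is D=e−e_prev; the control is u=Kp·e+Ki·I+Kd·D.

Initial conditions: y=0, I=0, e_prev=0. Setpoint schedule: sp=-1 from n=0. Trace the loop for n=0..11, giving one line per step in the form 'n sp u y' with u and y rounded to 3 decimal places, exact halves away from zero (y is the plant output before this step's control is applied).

0 -1 -2.750 0.000
1 -1 -0.109 -0.688
2 -1 -1.367 -0.509
3 -1 -0.791 -0.698
4 -1 -1.087 -0.686
5 -1 -0.973 -0.752
6 -1 -1.052 -0.770
7 -1 -1.039 -0.802
8 -1 -1.068 -0.821
9 -1 -1.075 -0.842
10 -1 -1.091 -0.858
11 -1 -1.100 -0.873

(exact arithmetic carried between steps; '≈' marks a value shown rounded to 6 d.p. or computed from one; I and e_prev carry over from the previous line; the table rounds u and y to 3 d.p., halves away from zero)
n=0: y=0, sp=-1, e=sp−y=-1; I=-1, D=e−e_prev=-1; u=3/2·(-1)+1/4·(-1)+1·(-1)=-2.75; next y=7/10·0+1/4·(-2.75)=-0.6875
n=1: y=-0.6875, sp=-1, e=sp−y=-0.3125; I=-1.3125, D=e−e_prev=0.6875; u=3/2·(-0.3125)+1/4·(-1.3125)+1·0.6875=-0.109375; next y=7/10·(-0.6875)+1/4·(-0.109375)≈-0.508594
n=2: y≈-0.508594, sp=-1, e=sp−y≈-0.491406; I≈-1.803906, D=e−e_prev≈-0.178906; u=3/2·(-0.491406)+1/4·(-1.803906)+1·(-0.178906)≈-1.366992; next y=7/10·(-0.508594)+1/4·(-1.366992)≈-0.697764
n=3: y≈-0.697764, sp=-1, e=sp−y≈-0.302236; I≈-2.106143, D=e−e_prev≈0.189170; u=3/2·(-0.302236)+1/4·(-2.106143)+1·0.189170≈-0.790720; next y=7/10·(-0.697764)+1/4·(-0.790720)≈-0.686115
n=4: y≈-0.686115, sp=-1, e=sp−y≈-0.313885; I≈-2.420028, D=e−e_prev≈-0.011649; u=3/2·(-0.313885)+1/4·(-2.420028)+1·(-0.011649)≈-1.087484; next y=7/10·(-0.686115)+1/4·(-1.087484)≈-0.752151
n=5: y≈-0.752151, sp=-1, e=sp−y≈-0.247849; I≈-2.667877, D=e−e_prev≈0.066037; u=3/2·(-0.247849)+1/4·(-2.667877)+1·0.066037≈-0.972706; next y=7/10·(-0.752151)+1/4·(-0.972706)≈-0.769682
n=6: y≈-0.769682, sp=-1, e=sp−y≈-0.230318; I≈-2.898194, D=e−e_prev≈0.017531; u=3/2·(-0.230318)+1/4·(-2.898194)+1·0.017531≈-1.052494; next y=7/10·(-0.769682)+1/4·(-1.052494)≈-0.801901
n=7: y≈-0.801901, sp=-1, e=sp−y≈-0.198099; I≈-3.096293, D=e−e_prev≈0.032219; u=3/2·(-0.198099)+1/4·(-3.096293)+1·0.032219≈-1.039003; next y=7/10·(-0.801901)+1/4·(-1.039003)≈-0.821081
n=8: y≈-0.821081, sp=-1, e=sp−y≈-0.178919; I≈-3.275212, D=e−e_prev≈0.019180; u=3/2·(-0.178919)+1/4·(-3.275212)+1·0.019180≈-1.068000; next y=7/10·(-0.821081)+1/4·(-1.068000)≈-0.841757
n=9: y≈-0.841757, sp=-1, e=sp−y≈-0.158243; I≈-3.433455, D=e−e_prev≈0.020676; u=3/2·(-0.158243)+1/4·(-3.433455)+1·0.020676≈-1.075052; next y=7/10·(-0.841757)+1/4·(-1.075052)≈-0.857993
n=10: y≈-0.857993, sp=-1, e=sp−y≈-0.142007; I≈-3.575462, D=e−e_prev≈0.016236; u=3/2·(-0.142007)+1/4·(-3.575462)+1·0.016236≈-1.090640; next y=7/10·(-0.857993)+1/4·(-1.090640)≈-0.873255
n=11: y≈-0.873255, sp=-1, e=sp−y≈-0.126745; I≈-3.702206, D=e−e_prev≈0.015262; u=3/2·(-0.126745)+1/4·(-3.702206)+1·0.015262≈-1.100407; next y=7/10·(-0.873255)+1/4·(-1.100407)≈-0.886380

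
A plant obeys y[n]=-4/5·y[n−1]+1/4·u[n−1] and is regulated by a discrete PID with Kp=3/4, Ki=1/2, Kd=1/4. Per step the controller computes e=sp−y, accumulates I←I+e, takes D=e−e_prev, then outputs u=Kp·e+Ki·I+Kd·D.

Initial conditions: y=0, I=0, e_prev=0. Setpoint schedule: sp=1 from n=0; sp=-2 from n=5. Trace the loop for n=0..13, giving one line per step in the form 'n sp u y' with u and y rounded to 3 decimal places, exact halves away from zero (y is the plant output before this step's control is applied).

0 1 1.500 0.000
1 1 1.188 0.375
2 1 2.161 -0.003
3 1 1.749 0.543
4 1 2.924 0.003
5 -2 -2.301 0.728
6 -2 0.096 -1.158
7 -2 -3.959 0.950
8 -2 -0.857 -1.750
9 -2 -6.061 1.186
10 -2 -1.445 -2.464
11 -2 -8.236 1.610
12 -2 -1.587 -3.347
13 -2 -10.594 2.281

(exact arithmetic carried between steps; '≈' marks a value shown rounded to 6 d.p. or computed from one; I and e_prev carry over from the previous line; the table rounds u and y to 3 d.p., halves away from zero)
n=0: y=0, sp=1, e=sp−y=1; I=1, D=e−e_prev=1; u=3/4·1+1/2·1+1/4·1=1.5; next y=-4/5·0+1/4·1.5=0.375
n=1: y=0.375, sp=1, e=sp−y=0.625; I=1.625, D=e−e_prev=-0.375; u=3/4·0.625+1/2·1.625+1/4·(-0.375)=1.1875; next y=-4/5·0.375+1/4·1.1875=-0.003125
n=2: y=-0.003125, sp=1, e=sp−y=1.003125; I=2.628125, D=e−e_prev=0.378125; u=3/4·1.003125+1/2·2.628125+1/4·0.378125≈2.160938; next y=-4/5·(-0.003125)+1/4·2.160938≈0.542734
n=3: y≈0.542734, sp=1, e=sp−y≈0.457266; I≈3.085391, D=e−e_prev≈-0.545859; u=3/4·0.457266+1/2·3.085391+1/4·(-0.545859)≈1.749180; next y=-4/5·0.542734+1/4·1.749180≈0.003107
n=4: y≈0.003107, sp=1, e=sp−y≈0.996893; I≈4.082283, D=e−e_prev≈0.539627; u=3/4·0.996893+1/2·4.082283+1/4·0.539627≈2.923718; next y=-4/5·0.003107+1/4·2.923718≈0.728444
n=5: y≈0.728444, sp=-2, e=sp−y≈-2.728444; I≈1.353840, D=e−e_prev≈-3.725336; u=3/4·(-2.728444)+1/2·1.353840+1/4·(-3.725336)≈-2.300747; next y=-4/5·0.728444+1/4·(-2.300747)≈-1.157942
n=6: y≈-1.157942, sp=-2, e=sp−y≈-0.842058; I≈0.511781, D=e−e_prev≈1.886385; u=3/4·(-0.842058)+1/2·0.511781+1/4·1.886385≈0.095943; next y=-4/5·(-1.157942)+1/4·0.095943≈0.950339
n=7: y≈0.950339, sp=-2, e=sp−y≈-2.950339; I≈-2.438558, D=e−e_prev≈-2.108280; u=3/4·(-2.950339)+1/2·(-2.438558)+1/4·(-2.108280)≈-3.959103; next y=-4/5·0.950339+1/4·(-3.959103)≈-1.750047
n=8: y≈-1.750047, sp=-2, e=sp−y≈-0.249953; I≈-2.688511, D=e−e_prev≈2.700386; u=3/4·(-0.249953)+1/2·(-2.688511)+1/4·2.700386≈-0.856624; next y=-4/5·(-1.750047)+1/4·(-0.856624)≈1.185882
n=9: y≈1.185882, sp=-2, e=sp−y≈-3.185882; I≈-5.874392, D=e−e_prev≈-2.935929; u=3/4·(-3.185882)+1/2·(-5.874392)+1/4·(-2.935929)≈-6.060590; next y=-4/5·1.185882+1/4·(-6.060590)≈-2.463853
n=10: y≈-2.463853, sp=-2, e=sp−y≈0.463853; I≈-5.410540, D=e−e_prev≈3.649734; u=3/4·0.463853+1/2·(-5.410540)+1/4·3.649734≈-1.444947; next y=-4/5·(-2.463853)+1/4·(-1.444947)≈1.609845
n=11: y≈1.609845, sp=-2, e=sp−y≈-3.609845; I≈-9.020385, D=e−e_prev≈-4.073698; u=3/4·(-3.609845)+1/2·(-9.020385)+1/4·(-4.073698)≈-8.236001; next y=-4/5·1.609845+1/4·(-8.236001)≈-3.346877
n=12: y≈-3.346877, sp=-2, e=sp−y≈1.346877; I≈-7.673508, D=e−e_prev≈4.956722; u=3/4·1.346877+1/2·(-7.673508)+1/4·4.956722≈-1.587416; next y=-4/5·(-3.346877)+1/4·(-1.587416)≈2.280647
n=13: y≈2.280647, sp=-2, e=sp−y≈-4.280647; I≈-11.954156, D=e−e_prev≈-5.627524; u=3/4·(-4.280647)+1/2·(-11.954156)+1/4·(-5.627524)≈-10.594444; next y=-4/5·2.280647+1/4·(-10.594444)≈-4.473129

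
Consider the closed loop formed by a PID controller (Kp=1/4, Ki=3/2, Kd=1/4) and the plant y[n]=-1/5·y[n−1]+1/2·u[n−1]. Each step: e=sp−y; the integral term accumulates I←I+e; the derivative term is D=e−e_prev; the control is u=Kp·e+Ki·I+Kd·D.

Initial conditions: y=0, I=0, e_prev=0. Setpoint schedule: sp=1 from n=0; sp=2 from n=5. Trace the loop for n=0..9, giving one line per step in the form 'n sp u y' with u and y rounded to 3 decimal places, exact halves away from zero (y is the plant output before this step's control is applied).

(exact arithmetic carried between steps; '≈' marks a value shown rounded to 6 d.p. or computed from one; I and e_prev carry over from the previous line; the table rounds u and y to 3 d.p., halves away from zero)
n=0: y=0, sp=1, e=sp−y=1; I=1, D=e−e_prev=1; u=1/4·1+3/2·1+1/4·1=2; next y=-1/5·0+1/2·2=1
n=1: y=1, sp=1, e=sp−y=0; I=1, D=e−e_prev=-1; u=1/4·0+3/2·1+1/4·(-1)=1.25; next y=-1/5·1+1/2·1.25=0.425
n=2: y=0.425, sp=1, e=sp−y=0.575; I=1.575, D=e−e_prev=0.575; u=1/4·0.575+3/2·1.575+1/4·0.575=2.65; next y=-1/5·0.425+1/2·2.65=1.24
n=3: y=1.24, sp=1, e=sp−y=-0.24; I=1.335, D=e−e_prev=-0.815; u=1/4·(-0.24)+3/2·1.335+1/4·(-0.815)=1.73875; next y=-1/5·1.24+1/2·1.73875=0.621375
n=4: y=0.621375, sp=1, e=sp−y=0.378625; I=1.713625, D=e−e_prev=0.618625; u=1/4·0.378625+3/2·1.713625+1/4·0.618625=2.81975; next y=-1/5·0.621375+1/2·2.81975=1.2856
n=5: y=1.2856, sp=2, e=sp−y=0.7144; I=2.428025, D=e−e_prev=0.335775; u=1/4·0.7144+3/2·2.428025+1/4·0.335775≈3.904581; next y=-1/5·1.2856+1/2·3.904581≈1.695171
n=6: y≈1.695171, sp=2, e=sp−y≈0.304829; I≈2.732854, D=e−e_prev≈-0.409571; u=1/4·0.304829+3/2·2.732854+1/4·(-0.409571)≈4.073096; next y=-1/5·1.695171+1/2·4.073096≈1.697514
n=7: y=1.697514, sp=2, e=sp−y=0.302486; I≈3.035340, D=e−e_prev≈-0.002343; u=1/4·0.302486+3/2·3.035340+1/4·(-0.002343)≈4.628046; next y=-1/5·1.697514+1/2·4.628046≈1.974520
n=8: y≈1.974520, sp=2, e=sp−y≈0.025480; I≈3.060820, D=e−e_prev≈-0.277006; u=1/4·0.025480+3/2·3.060820+1/4·(-0.277006)≈4.528348; next y=-1/5·1.974520+1/2·4.528348≈1.869270
n=9: y≈1.869270, sp=2, e=sp−y≈0.130730; I≈3.191550, D=e−e_prev≈0.105250; u=1/4·0.130730+3/2·3.191550+1/4·0.105250≈4.846320; next y=-1/5·1.869270+1/2·4.846320≈2.049306

0 1 2.000 0.000
1 1 1.250 1.000
2 1 2.650 0.425
3 1 1.739 1.240
4 1 2.820 0.621
5 2 3.905 1.286
6 2 4.073 1.695
7 2 4.628 1.698
8 2 4.528 1.975
9 2 4.846 1.869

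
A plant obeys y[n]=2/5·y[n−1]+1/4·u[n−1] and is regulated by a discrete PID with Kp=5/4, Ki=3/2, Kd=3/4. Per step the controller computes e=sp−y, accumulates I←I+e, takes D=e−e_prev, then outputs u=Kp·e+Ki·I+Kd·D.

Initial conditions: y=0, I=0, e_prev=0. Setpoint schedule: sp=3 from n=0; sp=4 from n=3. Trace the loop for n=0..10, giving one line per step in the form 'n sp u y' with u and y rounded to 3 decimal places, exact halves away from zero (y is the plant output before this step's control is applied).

0 3 10.500 0.000
1 3 3.563 2.625
2 3 8.489 1.941
3 4 9.712 2.899
4 4 8.922 3.587
5 4 9.784 3.665
6 4 9.481 3.912
7 4 9.718 3.935
8 4 9.593 4.003
9 4 9.652 4.000
10 4 9.603 4.013

(exact arithmetic carried between steps; '≈' marks a value shown rounded to 6 d.p. or computed from one; I and e_prev carry over from the previous line; the table rounds u and y to 3 d.p., halves away from zero)
n=0: y=0, sp=3, e=sp−y=3; I=3, D=e−e_prev=3; u=5/4·3+3/2·3+3/4·3=10.5; next y=2/5·0+1/4·10.5=2.625
n=1: y=2.625, sp=3, e=sp−y=0.375; I=3.375, D=e−e_prev=-2.625; u=5/4·0.375+3/2·3.375+3/4·(-2.625)=3.5625; next y=2/5·2.625+1/4·3.5625=1.940625
n=2: y=1.940625, sp=3, e=sp−y=1.059375; I=4.434375, D=e−e_prev=0.684375; u=5/4·1.059375+3/2·4.434375+3/4·0.684375≈8.489063; next y=2/5·1.940625+1/4·8.489063≈2.898516
n=3: y≈2.898516, sp=4, e=sp−y≈1.101484; I≈5.535859, D=e−e_prev≈0.042109; u=5/4·1.101484+3/2·5.535859+3/4·0.042109≈9.712227; next y=2/5·2.898516+1/4·9.712227≈3.587463
n=4: y≈3.587463, sp=4, e=sp−y≈0.412537; I≈5.948396, D=e−e_prev≈-0.688947; u=5/4·0.412537+3/2·5.948396+3/4·(-0.688947)≈8.921556; next y=2/5·3.587463+1/4·8.921556≈3.665374
n=5: y≈3.665374, sp=4, e=sp−y≈0.334626; I≈6.283022, D=e−e_prev≈-0.077911; u=5/4·0.334626+3/2·6.283022+3/4·(-0.077911)≈9.784383; next y=2/5·3.665374+1/4·9.784383≈3.912245
n=6: y≈3.912245, sp=4, e=sp−y≈0.087755; I≈6.370777, D=e−e_prev≈-0.246871; u=5/4·0.087755+3/2·6.370777+3/4·(-0.246871)≈9.480706; next y=2/5·3.912245+1/4·9.480706≈3.935075
n=7: y≈3.935075, sp=4, e=sp−y≈0.064925; I≈6.435703, D=e−e_prev≈-0.022829; u=5/4·0.064925+3/2·6.435703+3/4·(-0.022829)≈9.717589; next y=2/5·3.935075+1/4·9.717589≈4.003427
n=8: y≈4.003427, sp=4, e=sp−y≈-0.003427; I≈6.432276, D=e−e_prev≈-0.068352; u=5/4·(-0.003427)+3/2·6.432276+3/4·(-0.068352)≈9.592865; next y=2/5·4.003427+1/4·9.592865≈3.999587
n=9: y≈3.999587, sp=4, e=sp−y≈0.000413; I≈6.432688, D=e−e_prev≈0.003840; u=5/4·0.000413+3/2·6.432688+3/4·0.003840≈9.652429; next y=2/5·3.999587+1/4·9.652429≈4.012942
n=10: y≈4.012942, sp=4, e=sp−y≈-0.012942; I≈6.419746, D=e−e_prev≈-0.013355; u=5/4·(-0.012942)+3/2·6.419746+3/4·(-0.013355)≈9.603426; next y=2/5·4.012942+1/4·9.603426≈4.006033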